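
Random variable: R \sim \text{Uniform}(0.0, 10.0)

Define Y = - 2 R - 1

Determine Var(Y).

For Y = aR + b: Var(Y) = a² * Var(R)
Var(R) = (10 - 0)^2/12 = 8.3333333
Var(Y) = (-2)² * 8.3333333 = 4 * 8.3333333 = 33.333333

33.333333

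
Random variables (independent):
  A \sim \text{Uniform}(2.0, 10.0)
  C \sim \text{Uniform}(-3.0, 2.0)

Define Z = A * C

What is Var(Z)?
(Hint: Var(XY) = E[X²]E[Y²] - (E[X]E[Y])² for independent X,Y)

Var(XY) = E[X²]E[Y²] - (E[X]E[Y])²
E[A] = 6, Var(A) = 5.3333333
E[C] = -0.5, Var(C) = 2.0833333
E[A²] = 5.3333333 + 6² = 41.333333
E[C²] = 2.0833333 + (-0.5)² = 2.3333333
Var(Z) = 41.333333*2.3333333 - (6*(-0.5))²
= 96.444444 - 9 = 87.444444

87.444444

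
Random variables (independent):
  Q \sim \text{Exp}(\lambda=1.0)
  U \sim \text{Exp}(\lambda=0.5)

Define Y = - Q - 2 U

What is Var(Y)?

For independent RVs: Var(aX + bY) = a²Var(X) + b²Var(Y)
Var(Q) = 1
Var(U) = 4
Var(Y) = (-1)²*1 + (-2)²*4
= 1*1 + 4*4 = 17

17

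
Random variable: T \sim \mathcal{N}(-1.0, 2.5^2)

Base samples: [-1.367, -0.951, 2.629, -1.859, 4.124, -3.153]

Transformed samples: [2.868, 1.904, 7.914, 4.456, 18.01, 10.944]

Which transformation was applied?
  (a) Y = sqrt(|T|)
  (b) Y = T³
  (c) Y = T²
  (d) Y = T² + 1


Checking option (d) Y = T² + 1:
  T = -1.367 -> Y = 2.868 ✓
  T = -0.951 -> Y = 1.904 ✓
  T = 2.629 -> Y = 7.914 ✓
All samples match this transformation.

(d) T² + 1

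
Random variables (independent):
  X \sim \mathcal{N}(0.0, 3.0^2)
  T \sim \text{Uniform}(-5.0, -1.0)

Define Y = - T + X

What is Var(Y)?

For independent RVs: Var(aX + bY) = a²Var(X) + b²Var(Y)
Var(X) = 9
Var(T) = 1.3333333
Var(Y) = 1²*9 + (-1)²*1.3333333
= 1*9 + 1*1.3333333 = 10.333333

10.333333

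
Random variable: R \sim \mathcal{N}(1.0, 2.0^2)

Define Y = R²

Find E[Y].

E[R²] = Var(R) + (E[R])² = 4 + 1 = 5

5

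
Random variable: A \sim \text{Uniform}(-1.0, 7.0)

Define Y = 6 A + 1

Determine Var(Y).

For Y = aA + b: Var(Y) = a² * Var(A)
Var(A) = (7 + 1)^2/12 = 5.3333333
Var(Y) = 6² * 5.3333333 = 36 * 5.3333333 = 192

192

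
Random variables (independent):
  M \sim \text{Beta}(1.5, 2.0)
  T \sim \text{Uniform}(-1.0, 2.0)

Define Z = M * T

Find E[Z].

For independent RVs: E[XY] = E[X]*E[Y]
E[M] = 0.42857143
E[T] = 0.5
E[Z] = 0.42857143 * 0.5 = 0.21428571

0.21428571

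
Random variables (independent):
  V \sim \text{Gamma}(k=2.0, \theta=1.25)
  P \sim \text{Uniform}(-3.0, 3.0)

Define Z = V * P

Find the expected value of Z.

For independent RVs: E[XY] = E[X]*E[Y]
E[V] = 2.5
E[P] = 0
E[Z] = 2.5 * 0 = 0

0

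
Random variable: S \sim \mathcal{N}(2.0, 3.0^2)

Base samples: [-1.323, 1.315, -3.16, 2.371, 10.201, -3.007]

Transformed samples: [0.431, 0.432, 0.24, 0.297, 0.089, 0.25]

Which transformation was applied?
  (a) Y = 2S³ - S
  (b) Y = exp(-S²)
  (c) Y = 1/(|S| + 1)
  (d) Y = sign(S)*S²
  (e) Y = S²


Checking option (c) Y = 1/(|S| + 1):
  S = -1.323 -> Y = 0.431 ✓
  S = 1.315 -> Y = 0.432 ✓
  S = -3.16 -> Y = 0.24 ✓
All samples match this transformation.

(c) 1/(|S| + 1)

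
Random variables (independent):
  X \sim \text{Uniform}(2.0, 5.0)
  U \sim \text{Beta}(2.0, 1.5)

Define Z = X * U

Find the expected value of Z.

For independent RVs: E[XY] = E[X]*E[Y]
E[X] = 3.5
E[U] = 0.57142857
E[Z] = 3.5 * 0.57142857 = 2

2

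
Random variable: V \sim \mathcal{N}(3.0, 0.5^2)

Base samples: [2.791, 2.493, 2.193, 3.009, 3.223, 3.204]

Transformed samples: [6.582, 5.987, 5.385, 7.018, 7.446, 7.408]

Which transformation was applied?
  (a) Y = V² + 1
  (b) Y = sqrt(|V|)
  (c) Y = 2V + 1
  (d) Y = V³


Checking option (c) Y = 2V + 1:
  V = 2.791 -> Y = 6.582 ✓
  V = 2.493 -> Y = 5.987 ✓
  V = 2.193 -> Y = 5.385 ✓
All samples match this transformation.

(c) 2V + 1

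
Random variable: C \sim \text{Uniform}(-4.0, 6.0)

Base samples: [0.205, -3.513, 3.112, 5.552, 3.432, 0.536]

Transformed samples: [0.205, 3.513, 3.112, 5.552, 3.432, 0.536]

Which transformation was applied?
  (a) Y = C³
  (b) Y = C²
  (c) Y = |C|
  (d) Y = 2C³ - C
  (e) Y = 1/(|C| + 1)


Checking option (c) Y = |C|:
  C = 0.205 -> Y = 0.205 ✓
  C = -3.513 -> Y = 3.513 ✓
  C = 3.112 -> Y = 3.112 ✓
All samples match this transformation.

(c) |C|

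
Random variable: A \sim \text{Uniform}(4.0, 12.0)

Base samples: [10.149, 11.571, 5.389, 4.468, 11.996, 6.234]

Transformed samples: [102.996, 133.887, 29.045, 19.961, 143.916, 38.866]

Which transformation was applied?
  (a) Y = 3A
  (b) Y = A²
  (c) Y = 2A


Checking option (b) Y = A²:
  A = 10.149 -> Y = 102.996 ✓
  A = 11.571 -> Y = 133.887 ✓
  A = 5.389 -> Y = 29.045 ✓
All samples match this transformation.

(b) A²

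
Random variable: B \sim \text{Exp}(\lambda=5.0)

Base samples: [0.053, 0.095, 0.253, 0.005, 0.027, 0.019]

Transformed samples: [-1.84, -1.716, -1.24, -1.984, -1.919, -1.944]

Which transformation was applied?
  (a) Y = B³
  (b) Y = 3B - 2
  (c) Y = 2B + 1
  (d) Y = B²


Checking option (b) Y = 3B - 2:
  B = 0.053 -> Y = -1.84 ✓
  B = 0.095 -> Y = -1.716 ✓
  B = 0.253 -> Y = -1.24 ✓
All samples match this transformation.

(b) 3B - 2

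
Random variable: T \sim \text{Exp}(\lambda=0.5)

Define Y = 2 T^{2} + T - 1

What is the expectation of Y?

E[Y] = 2*E[T²] + 1*E[T] - 1
E[T] = 2
E[T²] = Var(T) + (E[T])² = 4 + 4 = 8
E[Y] = 2*8 + 1*2 - 1 = 17

17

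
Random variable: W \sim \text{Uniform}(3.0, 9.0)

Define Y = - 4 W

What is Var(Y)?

For Y = aW + b: Var(Y) = a² * Var(W)
Var(W) = (9 - 3)^2/12 = 3
Var(Y) = (-4)² * 3 = 16 * 3 = 48

48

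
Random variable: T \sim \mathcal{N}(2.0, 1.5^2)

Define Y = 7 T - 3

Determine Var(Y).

For Y = aT + b: Var(Y) = a² * Var(T)
Var(T) = 1.5^2 = 2.25
Var(Y) = 7² * 2.25 = 49 * 2.25 = 110.25

110.25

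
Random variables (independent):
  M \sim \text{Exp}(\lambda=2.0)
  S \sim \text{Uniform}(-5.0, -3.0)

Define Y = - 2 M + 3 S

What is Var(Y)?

For independent RVs: Var(aX + bY) = a²Var(X) + b²Var(Y)
Var(M) = 0.25
Var(S) = 0.33333333
Var(Y) = (-2)²*0.25 + 3²*0.33333333
= 4*0.25 + 9*0.33333333 = 4

4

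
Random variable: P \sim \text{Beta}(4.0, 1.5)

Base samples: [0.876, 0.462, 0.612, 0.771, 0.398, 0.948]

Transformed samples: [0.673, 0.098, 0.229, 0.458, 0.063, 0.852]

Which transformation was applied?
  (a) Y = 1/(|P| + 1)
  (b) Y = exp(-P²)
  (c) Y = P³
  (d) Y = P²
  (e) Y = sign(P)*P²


Checking option (c) Y = P³:
  P = 0.876 -> Y = 0.673 ✓
  P = 0.462 -> Y = 0.098 ✓
  P = 0.612 -> Y = 0.229 ✓
All samples match this transformation.

(c) P³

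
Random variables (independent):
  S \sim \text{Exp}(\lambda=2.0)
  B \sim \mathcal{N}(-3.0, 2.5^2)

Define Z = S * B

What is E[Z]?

For independent RVs: E[XY] = E[X]*E[Y]
E[S] = 0.5
E[B] = -3
E[Z] = 0.5 * (-3) = -1.5

-1.5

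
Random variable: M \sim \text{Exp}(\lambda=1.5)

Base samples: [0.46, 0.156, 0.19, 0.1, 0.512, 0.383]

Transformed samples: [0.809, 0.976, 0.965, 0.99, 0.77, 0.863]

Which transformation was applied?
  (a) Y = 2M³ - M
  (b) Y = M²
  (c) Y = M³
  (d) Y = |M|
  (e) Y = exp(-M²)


Checking option (e) Y = exp(-M²):
  M = 0.46 -> Y = 0.809 ✓
  M = 0.156 -> Y = 0.976 ✓
  M = 0.19 -> Y = 0.965 ✓
All samples match this transformation.

(e) exp(-M²)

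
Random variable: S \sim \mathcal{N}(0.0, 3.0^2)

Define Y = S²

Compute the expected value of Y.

Using E[X²] = Var(X) + (E[X])²:
E[S] = 0
Var(S) = 3.0^2 = 9
E[S²] = 9 + 0² = 9 + 0 = 9

9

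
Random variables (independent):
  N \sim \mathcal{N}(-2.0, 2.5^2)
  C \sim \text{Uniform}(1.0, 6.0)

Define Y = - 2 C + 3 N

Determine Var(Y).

For independent RVs: Var(aX + bY) = a²Var(X) + b²Var(Y)
Var(N) = 6.25
Var(C) = 2.0833333
Var(Y) = 3²*6.25 + (-2)²*2.0833333
= 9*6.25 + 4*2.0833333 = 64.583333

64.583333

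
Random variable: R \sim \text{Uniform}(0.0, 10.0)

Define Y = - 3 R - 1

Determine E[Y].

For Y = -3R - 1:
E[Y] = -3 * E[R] - 1
E[R] = (0 + 10)/2 = 5
E[Y] = -3 * 5 - 1 = -16

-16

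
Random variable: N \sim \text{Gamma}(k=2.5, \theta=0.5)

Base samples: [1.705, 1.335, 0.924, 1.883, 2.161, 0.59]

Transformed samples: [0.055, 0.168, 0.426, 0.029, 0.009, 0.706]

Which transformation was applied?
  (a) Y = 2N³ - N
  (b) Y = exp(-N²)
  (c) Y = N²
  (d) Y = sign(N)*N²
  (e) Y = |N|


Checking option (b) Y = exp(-N²):
  N = 1.705 -> Y = 0.055 ✓
  N = 1.335 -> Y = 0.168 ✓
  N = 0.924 -> Y = 0.426 ✓
All samples match this transformation.

(b) exp(-N²)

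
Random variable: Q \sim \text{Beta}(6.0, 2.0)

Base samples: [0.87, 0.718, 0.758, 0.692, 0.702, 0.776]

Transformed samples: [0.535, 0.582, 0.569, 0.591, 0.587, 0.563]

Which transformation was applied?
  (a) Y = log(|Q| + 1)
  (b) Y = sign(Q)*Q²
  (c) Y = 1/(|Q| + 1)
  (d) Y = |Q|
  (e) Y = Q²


Checking option (c) Y = 1/(|Q| + 1):
  Q = 0.87 -> Y = 0.535 ✓
  Q = 0.718 -> Y = 0.582 ✓
  Q = 0.758 -> Y = 0.569 ✓
All samples match this transformation.

(c) 1/(|Q| + 1)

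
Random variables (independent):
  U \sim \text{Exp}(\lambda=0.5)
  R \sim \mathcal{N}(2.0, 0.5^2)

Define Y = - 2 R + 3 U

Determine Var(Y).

For independent RVs: Var(aX + bY) = a²Var(X) + b²Var(Y)
Var(U) = 4
Var(R) = 0.25
Var(Y) = 3²*4 + (-2)²*0.25
= 9*4 + 4*0.25 = 37

37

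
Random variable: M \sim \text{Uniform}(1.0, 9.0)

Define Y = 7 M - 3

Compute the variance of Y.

For Y = aM + b: Var(Y) = a² * Var(M)
Var(M) = (9 - 1)^2/12 = 5.3333333
Var(Y) = 7² * 5.3333333 = 49 * 5.3333333 = 261.33333

261.33333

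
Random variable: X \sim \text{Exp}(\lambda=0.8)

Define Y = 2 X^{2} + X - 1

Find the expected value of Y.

E[Y] = 2*E[X²] + 1*E[X] - 1
E[X] = 1.25
E[X²] = Var(X) + (E[X])² = 1.5625 + 1.5625 = 3.125
E[Y] = 2*3.125 + 1*1.25 - 1 = 6.5

6.5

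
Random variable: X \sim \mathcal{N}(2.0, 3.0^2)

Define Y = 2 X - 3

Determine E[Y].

For Y = 2X - 3:
E[Y] = 2 * E[X] - 3
E[X] = 2.0 = 2
E[Y] = 2 * 2 - 3 = 1

1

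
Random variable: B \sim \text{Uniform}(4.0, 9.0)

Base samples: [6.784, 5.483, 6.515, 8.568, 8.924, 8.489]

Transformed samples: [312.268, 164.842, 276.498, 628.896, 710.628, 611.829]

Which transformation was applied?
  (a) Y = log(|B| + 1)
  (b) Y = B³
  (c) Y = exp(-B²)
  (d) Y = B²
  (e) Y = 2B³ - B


Checking option (b) Y = B³:
  B = 6.784 -> Y = 312.268 ✓
  B = 5.483 -> Y = 164.842 ✓
  B = 6.515 -> Y = 276.498 ✓
All samples match this transformation.

(b) B³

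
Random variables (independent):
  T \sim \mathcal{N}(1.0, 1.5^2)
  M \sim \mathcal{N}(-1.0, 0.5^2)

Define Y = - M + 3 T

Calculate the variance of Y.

For independent RVs: Var(aX + bY) = a²Var(X) + b²Var(Y)
Var(T) = 2.25
Var(M) = 0.25
Var(Y) = 3²*2.25 + (-1)²*0.25
= 9*2.25 + 1*0.25 = 20.5

20.5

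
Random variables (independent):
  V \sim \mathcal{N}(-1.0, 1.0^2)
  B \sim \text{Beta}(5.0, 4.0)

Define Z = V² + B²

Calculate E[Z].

E[Z] = E[V²] + E[B²]
E[V²] = Var(V) + E[V]² = 1 + 1 = 2
E[B²] = Var(B) + E[B]² = 0.024691358 + 0.30864198 = 0.33333333
E[Z] = 2 + 0.33333333 = 2.3333333

2.3333333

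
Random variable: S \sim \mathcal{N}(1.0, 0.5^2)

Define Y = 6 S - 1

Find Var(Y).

For Y = aS + b: Var(Y) = a² * Var(S)
Var(S) = 0.5^2 = 0.25
Var(Y) = 6² * 0.25 = 36 * 0.25 = 9

9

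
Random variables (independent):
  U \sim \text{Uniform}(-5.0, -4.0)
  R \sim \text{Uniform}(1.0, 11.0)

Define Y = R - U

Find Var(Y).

For independent RVs: Var(aX + bY) = a²Var(X) + b²Var(Y)
Var(U) = 0.083333333
Var(R) = 8.3333333
Var(Y) = (-1)²*0.083333333 + 1²*8.3333333
= 1*0.083333333 + 1*8.3333333 = 8.4166667

8.4166667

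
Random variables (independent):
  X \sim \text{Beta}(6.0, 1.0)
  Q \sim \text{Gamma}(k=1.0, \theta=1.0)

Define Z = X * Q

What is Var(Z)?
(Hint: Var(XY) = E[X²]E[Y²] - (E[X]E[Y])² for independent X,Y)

Var(XY) = E[X²]E[Y²] - (E[X]E[Y])²
E[X] = 0.85714286, Var(X) = 0.015306122
E[Q] = 1, Var(Q) = 1
E[X²] = 0.015306122 + 0.85714286² = 0.75
E[Q²] = 1 + 1² = 2
Var(Z) = 0.75*2 - (0.85714286*1)²
= 1.5 - 0.73469388 = 0.76530612

0.76530612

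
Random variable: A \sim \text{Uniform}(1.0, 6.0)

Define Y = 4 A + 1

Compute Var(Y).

For Y = aA + b: Var(Y) = a² * Var(A)
Var(A) = (6 - 1)^2/12 = 2.0833333
Var(Y) = 4² * 2.0833333 = 16 * 2.0833333 = 33.333333

33.333333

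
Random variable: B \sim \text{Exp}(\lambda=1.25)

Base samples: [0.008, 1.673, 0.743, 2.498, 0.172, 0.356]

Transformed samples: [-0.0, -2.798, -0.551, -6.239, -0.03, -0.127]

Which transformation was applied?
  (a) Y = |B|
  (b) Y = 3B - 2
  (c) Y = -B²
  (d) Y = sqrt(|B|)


Checking option (c) Y = -B²:
  B = 0.008 -> Y = -0.0 ✓
  B = 1.673 -> Y = -2.798 ✓
  B = 0.743 -> Y = -0.551 ✓
All samples match this transformation.

(c) -B²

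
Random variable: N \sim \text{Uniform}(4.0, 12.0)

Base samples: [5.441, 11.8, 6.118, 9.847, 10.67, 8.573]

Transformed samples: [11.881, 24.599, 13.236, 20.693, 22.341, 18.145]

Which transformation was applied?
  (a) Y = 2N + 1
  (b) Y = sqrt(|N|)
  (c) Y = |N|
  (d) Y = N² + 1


Checking option (a) Y = 2N + 1:
  N = 5.441 -> Y = 11.881 ✓
  N = 11.8 -> Y = 24.599 ✓
  N = 6.118 -> Y = 13.236 ✓
All samples match this transformation.

(a) 2N + 1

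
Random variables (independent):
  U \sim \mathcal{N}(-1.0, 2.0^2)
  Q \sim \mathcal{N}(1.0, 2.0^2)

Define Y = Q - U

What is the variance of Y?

For independent RVs: Var(aX + bY) = a²Var(X) + b²Var(Y)
Var(U) = 4
Var(Q) = 4
Var(Y) = (-1)²*4 + 1²*4
= 1*4 + 1*4 = 8

8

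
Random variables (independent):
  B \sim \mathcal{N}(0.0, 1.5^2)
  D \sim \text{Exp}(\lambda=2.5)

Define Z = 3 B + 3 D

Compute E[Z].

E[Z] = 3*E[B] + 3*E[D]
E[B] = 0
E[D] = 0.4
E[Z] = 3*0 + 3*0.4 = 1.2

1.2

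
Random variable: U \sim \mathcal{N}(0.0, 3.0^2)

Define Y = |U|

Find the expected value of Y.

For X ~ N(0, 3.0²), E[|X|] = sigma * sqrt(2/pi)
= 3.0 * sqrt(2/pi) = 2.3936537

2.3936537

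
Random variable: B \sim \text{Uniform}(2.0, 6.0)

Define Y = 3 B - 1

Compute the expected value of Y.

For Y = 3B - 1:
E[Y] = 3 * E[B] - 1
E[B] = (2 + 6)/2 = 4
E[Y] = 3 * 4 - 1 = 11

11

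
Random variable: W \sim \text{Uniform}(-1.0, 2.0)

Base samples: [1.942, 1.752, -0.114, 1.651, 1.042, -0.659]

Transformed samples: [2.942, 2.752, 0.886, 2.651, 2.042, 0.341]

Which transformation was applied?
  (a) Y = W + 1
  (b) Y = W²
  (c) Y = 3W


Checking option (a) Y = W + 1:
  W = 1.942 -> Y = 2.942 ✓
  W = 1.752 -> Y = 2.752 ✓
  W = -0.114 -> Y = 0.886 ✓
All samples match this transformation.

(a) W + 1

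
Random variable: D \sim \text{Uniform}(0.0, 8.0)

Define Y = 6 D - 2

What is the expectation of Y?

For Y = 6D - 2:
E[Y] = 6 * E[D] - 2
E[D] = (0 + 8)/2 = 4
E[Y] = 6 * 4 - 2 = 22

22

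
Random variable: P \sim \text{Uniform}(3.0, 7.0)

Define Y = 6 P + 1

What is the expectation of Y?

For Y = 6P + 1:
E[Y] = 6 * E[P] + 1
E[P] = (3 + 7)/2 = 5
E[Y] = 6 * 5 + 1 = 31

31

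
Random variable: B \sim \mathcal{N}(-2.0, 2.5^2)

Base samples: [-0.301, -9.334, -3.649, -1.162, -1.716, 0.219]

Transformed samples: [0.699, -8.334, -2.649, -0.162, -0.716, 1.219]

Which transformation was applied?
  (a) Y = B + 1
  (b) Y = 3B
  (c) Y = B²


Checking option (a) Y = B + 1:
  B = -0.301 -> Y = 0.699 ✓
  B = -9.334 -> Y = -8.334 ✓
  B = -3.649 -> Y = -2.649 ✓
All samples match this transformation.

(a) B + 1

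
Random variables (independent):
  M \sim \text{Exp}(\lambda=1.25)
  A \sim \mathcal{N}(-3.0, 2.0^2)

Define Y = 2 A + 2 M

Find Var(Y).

For independent RVs: Var(aX + bY) = a²Var(X) + b²Var(Y)
Var(M) = 0.64
Var(A) = 4
Var(Y) = 2²*0.64 + 2²*4
= 4*0.64 + 4*4 = 18.56

18.56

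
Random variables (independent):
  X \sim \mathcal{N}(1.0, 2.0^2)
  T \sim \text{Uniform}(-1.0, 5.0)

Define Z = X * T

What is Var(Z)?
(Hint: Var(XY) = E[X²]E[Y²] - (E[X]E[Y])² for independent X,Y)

Var(XY) = E[X²]E[Y²] - (E[X]E[Y])²
E[X] = 1, Var(X) = 4
E[T] = 2, Var(T) = 3
E[X²] = 4 + 1² = 5
E[T²] = 3 + 2² = 7
Var(Z) = 5*7 - (1*2)²
= 35 - 4 = 31

31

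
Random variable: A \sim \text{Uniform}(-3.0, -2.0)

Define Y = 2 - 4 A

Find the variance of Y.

For Y = aA + b: Var(Y) = a² * Var(A)
Var(A) = (-2 + 3)^2/12 = 0.083333333
Var(Y) = (-4)² * 0.083333333 = 16 * 0.083333333 = 1.3333333

1.3333333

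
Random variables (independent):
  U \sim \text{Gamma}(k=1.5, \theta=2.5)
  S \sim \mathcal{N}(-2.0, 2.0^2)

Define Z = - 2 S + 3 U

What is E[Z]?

E[Z] = 3*E[U] - 2*E[S]
E[U] = 3.75
E[S] = -2
E[Z] = 3*3.75 - 2*(-2) = 15.25

15.25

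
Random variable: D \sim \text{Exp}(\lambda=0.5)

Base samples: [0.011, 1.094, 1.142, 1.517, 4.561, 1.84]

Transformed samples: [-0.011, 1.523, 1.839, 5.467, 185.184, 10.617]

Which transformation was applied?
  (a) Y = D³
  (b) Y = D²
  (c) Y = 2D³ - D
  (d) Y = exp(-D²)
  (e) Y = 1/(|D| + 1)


Checking option (c) Y = 2D³ - D:
  D = 0.011 -> Y = -0.011 ✓
  D = 1.094 -> Y = 1.523 ✓
  D = 1.142 -> Y = 1.839 ✓
All samples match this transformation.

(c) 2D³ - D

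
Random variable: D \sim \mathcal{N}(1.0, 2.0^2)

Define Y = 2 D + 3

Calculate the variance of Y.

For Y = aD + b: Var(Y) = a² * Var(D)
Var(D) = 2.0^2 = 4
Var(Y) = 2² * 4 = 4 * 4 = 16

16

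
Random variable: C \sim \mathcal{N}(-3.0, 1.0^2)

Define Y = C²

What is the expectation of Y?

E[C²] = Var(C) + (E[C])² = 1 + 9 = 10

10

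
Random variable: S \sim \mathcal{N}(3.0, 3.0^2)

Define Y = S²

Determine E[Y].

Using E[X²] = Var(X) + (E[X])²:
E[S] = 3
Var(S) = 3.0^2 = 9
E[S²] = 9 + 3² = 9 + 9 = 18

18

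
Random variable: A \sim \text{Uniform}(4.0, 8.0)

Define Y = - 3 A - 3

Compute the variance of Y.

For Y = aA + b: Var(Y) = a² * Var(A)
Var(A) = (8 - 4)^2/12 = 1.3333333
Var(Y) = (-3)² * 1.3333333 = 9 * 1.3333333 = 12

12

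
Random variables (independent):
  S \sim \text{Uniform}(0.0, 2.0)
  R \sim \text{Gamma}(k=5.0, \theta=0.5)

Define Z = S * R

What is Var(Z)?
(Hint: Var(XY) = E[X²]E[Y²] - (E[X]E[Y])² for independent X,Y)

Var(XY) = E[X²]E[Y²] - (E[X]E[Y])²
E[S] = 1, Var(S) = 0.33333333
E[R] = 2.5, Var(R) = 1.25
E[S²] = 0.33333333 + 1² = 1.3333333
E[R²] = 1.25 + 2.5² = 7.5
Var(Z) = 1.3333333*7.5 - (1*2.5)²
= 10 - 6.25 = 3.75

3.75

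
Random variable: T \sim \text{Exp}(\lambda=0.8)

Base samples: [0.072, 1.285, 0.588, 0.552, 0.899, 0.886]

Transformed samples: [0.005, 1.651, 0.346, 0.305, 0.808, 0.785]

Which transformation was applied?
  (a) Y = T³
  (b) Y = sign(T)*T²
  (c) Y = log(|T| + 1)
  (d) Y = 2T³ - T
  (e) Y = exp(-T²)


Checking option (b) Y = sign(T)*T²:
  T = 0.072 -> Y = 0.005 ✓
  T = 1.285 -> Y = 1.651 ✓
  T = 0.588 -> Y = 0.346 ✓
All samples match this transformation.

(b) sign(T)*T²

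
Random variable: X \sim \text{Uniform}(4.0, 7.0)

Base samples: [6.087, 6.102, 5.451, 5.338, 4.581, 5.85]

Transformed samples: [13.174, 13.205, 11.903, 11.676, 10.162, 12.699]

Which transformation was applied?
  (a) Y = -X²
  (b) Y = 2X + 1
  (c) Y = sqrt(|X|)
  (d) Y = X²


Checking option (b) Y = 2X + 1:
  X = 6.087 -> Y = 13.174 ✓
  X = 6.102 -> Y = 13.205 ✓
  X = 5.451 -> Y = 11.903 ✓
All samples match this transformation.

(b) 2X + 1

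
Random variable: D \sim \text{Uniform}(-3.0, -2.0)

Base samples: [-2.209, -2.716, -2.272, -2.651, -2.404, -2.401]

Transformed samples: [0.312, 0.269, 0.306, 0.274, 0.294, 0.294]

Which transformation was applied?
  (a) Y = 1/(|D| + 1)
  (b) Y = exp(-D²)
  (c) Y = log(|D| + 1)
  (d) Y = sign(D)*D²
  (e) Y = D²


Checking option (a) Y = 1/(|D| + 1):
  D = -2.209 -> Y = 0.312 ✓
  D = -2.716 -> Y = 0.269 ✓
  D = -2.272 -> Y = 0.306 ✓
All samples match this transformation.

(a) 1/(|D| + 1)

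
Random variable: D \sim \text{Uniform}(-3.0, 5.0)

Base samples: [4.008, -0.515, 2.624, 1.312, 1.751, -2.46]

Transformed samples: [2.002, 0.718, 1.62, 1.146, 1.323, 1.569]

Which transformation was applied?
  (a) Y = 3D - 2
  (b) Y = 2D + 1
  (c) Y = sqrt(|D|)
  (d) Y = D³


Checking option (c) Y = sqrt(|D|):
  D = 4.008 -> Y = 2.002 ✓
  D = -0.515 -> Y = 0.718 ✓
  D = 2.624 -> Y = 1.62 ✓
All samples match this transformation.

(c) sqrt(|D|)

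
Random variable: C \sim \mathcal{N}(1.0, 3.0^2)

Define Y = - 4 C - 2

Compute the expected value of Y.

For Y = -4C - 2:
E[Y] = -4 * E[C] - 2
E[C] = 1.0 = 1
E[Y] = -4 * 1 - 2 = -6

-6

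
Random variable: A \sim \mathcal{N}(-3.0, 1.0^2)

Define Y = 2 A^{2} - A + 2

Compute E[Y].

E[Y] = 2*E[A²] - 1*E[A] + 2
E[A] = -3
E[A²] = Var(A) + (E[A])² = 1 + 9 = 10
E[Y] = 2*10 - 1*(-3) + 2 = 25

25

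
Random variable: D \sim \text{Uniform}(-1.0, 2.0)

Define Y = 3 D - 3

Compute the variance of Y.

For Y = aD + b: Var(Y) = a² * Var(D)
Var(D) = (2 + 1)^2/12 = 0.75
Var(Y) = 3² * 0.75 = 9 * 0.75 = 6.75

6.75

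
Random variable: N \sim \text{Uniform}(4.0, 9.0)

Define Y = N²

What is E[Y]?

Using E[X²] = Var(X) + (E[X])²:
E[N] = 6.5
Var(N) = (9 - 4)^2/12 = 2.0833333
E[N²] = 2.0833333 + 6.5² = 2.0833333 + 42.25 = 44.333333

44.333333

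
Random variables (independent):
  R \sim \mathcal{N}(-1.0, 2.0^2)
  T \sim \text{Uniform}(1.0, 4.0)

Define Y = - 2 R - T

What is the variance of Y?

For independent RVs: Var(aX + bY) = a²Var(X) + b²Var(Y)
Var(R) = 4
Var(T) = 0.75
Var(Y) = (-2)²*4 + (-1)²*0.75
= 4*4 + 1*0.75 = 16.75

16.75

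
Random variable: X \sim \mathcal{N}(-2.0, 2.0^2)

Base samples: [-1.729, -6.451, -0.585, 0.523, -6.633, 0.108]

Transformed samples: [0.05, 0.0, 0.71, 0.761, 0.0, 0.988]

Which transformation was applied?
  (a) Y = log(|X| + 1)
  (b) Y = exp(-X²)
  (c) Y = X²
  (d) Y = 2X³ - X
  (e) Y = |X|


Checking option (b) Y = exp(-X²):
  X = -1.729 -> Y = 0.05 ✓
  X = -6.451 -> Y = 0.0 ✓
  X = -0.585 -> Y = 0.71 ✓
All samples match this transformation.

(b) exp(-X²)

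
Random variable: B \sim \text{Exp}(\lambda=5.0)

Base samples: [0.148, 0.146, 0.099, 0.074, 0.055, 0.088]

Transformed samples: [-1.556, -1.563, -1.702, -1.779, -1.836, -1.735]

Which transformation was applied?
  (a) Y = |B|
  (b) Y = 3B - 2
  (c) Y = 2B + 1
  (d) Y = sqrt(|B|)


Checking option (b) Y = 3B - 2:
  B = 0.148 -> Y = -1.556 ✓
  B = 0.146 -> Y = -1.563 ✓
  B = 0.099 -> Y = -1.702 ✓
All samples match this transformation.

(b) 3B - 2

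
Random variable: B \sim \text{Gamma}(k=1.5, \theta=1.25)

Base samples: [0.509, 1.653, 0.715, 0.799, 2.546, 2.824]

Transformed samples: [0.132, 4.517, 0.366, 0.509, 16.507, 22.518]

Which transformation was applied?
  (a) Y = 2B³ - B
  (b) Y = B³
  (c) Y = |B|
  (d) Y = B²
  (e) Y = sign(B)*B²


Checking option (b) Y = B³:
  B = 0.509 -> Y = 0.132 ✓
  B = 1.653 -> Y = 4.517 ✓
  B = 0.715 -> Y = 0.366 ✓
All samples match this transformation.

(b) B³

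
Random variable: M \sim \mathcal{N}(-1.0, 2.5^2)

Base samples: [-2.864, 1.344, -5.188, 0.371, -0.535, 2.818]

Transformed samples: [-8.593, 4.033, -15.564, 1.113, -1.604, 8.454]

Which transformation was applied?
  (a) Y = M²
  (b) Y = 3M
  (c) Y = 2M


Checking option (b) Y = 3M:
  M = -2.864 -> Y = -8.593 ✓
  M = 1.344 -> Y = 4.033 ✓
  M = -5.188 -> Y = -15.564 ✓
All samples match this transformation.

(b) 3M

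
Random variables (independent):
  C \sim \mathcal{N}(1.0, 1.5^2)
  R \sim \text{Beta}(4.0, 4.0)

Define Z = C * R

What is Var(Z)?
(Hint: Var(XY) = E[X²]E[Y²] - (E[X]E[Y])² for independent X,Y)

Var(XY) = E[X²]E[Y²] - (E[X]E[Y])²
E[C] = 1, Var(C) = 2.25
E[R] = 0.5, Var(R) = 0.027777778
E[C²] = 2.25 + 1² = 3.25
E[R²] = 0.027777778 + 0.5² = 0.27777778
Var(Z) = 3.25*0.27777778 - (1*0.5)²
= 0.90277778 - 0.25 = 0.65277778

0.65277778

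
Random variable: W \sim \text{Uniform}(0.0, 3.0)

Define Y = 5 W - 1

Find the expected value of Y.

For Y = 5W - 1:
E[Y] = 5 * E[W] - 1
E[W] = (0 + 3)/2 = 1.5
E[Y] = 5 * 1.5 - 1 = 6.5

6.5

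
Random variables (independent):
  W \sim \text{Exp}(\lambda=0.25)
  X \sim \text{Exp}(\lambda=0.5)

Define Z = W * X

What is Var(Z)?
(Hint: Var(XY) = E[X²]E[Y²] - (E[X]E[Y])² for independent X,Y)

Var(XY) = E[X²]E[Y²] - (E[X]E[Y])²
E[W] = 4, Var(W) = 16
E[X] = 2, Var(X) = 4
E[W²] = 16 + 4² = 32
E[X²] = 4 + 2² = 8
Var(Z) = 32*8 - (4*2)²
= 256 - 64 = 192

192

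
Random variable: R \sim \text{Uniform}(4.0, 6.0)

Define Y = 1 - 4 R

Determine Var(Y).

For Y = aR + b: Var(Y) = a² * Var(R)
Var(R) = (6 - 4)^2/12 = 0.33333333
Var(Y) = (-4)² * 0.33333333 = 16 * 0.33333333 = 5.3333333

5.3333333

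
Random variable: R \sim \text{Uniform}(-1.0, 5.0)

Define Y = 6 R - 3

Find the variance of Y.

For Y = aR + b: Var(Y) = a² * Var(R)
Var(R) = (5 + 1)^2/12 = 3
Var(Y) = 6² * 3 = 36 * 3 = 108

108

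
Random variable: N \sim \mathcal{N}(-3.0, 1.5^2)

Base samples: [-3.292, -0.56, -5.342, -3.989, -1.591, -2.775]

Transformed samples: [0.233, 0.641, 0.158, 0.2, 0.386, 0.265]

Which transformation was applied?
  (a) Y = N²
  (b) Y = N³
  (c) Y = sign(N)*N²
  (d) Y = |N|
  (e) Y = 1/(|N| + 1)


Checking option (e) Y = 1/(|N| + 1):
  N = -3.292 -> Y = 0.233 ✓
  N = -0.56 -> Y = 0.641 ✓
  N = -5.342 -> Y = 0.158 ✓
All samples match this transformation.

(e) 1/(|N| + 1)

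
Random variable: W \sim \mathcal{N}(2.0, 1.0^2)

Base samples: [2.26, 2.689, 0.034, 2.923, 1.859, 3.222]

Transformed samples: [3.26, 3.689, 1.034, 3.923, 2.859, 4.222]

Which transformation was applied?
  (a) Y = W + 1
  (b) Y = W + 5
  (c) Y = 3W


Checking option (a) Y = W + 1:
  W = 2.26 -> Y = 3.26 ✓
  W = 2.689 -> Y = 3.689 ✓
  W = 0.034 -> Y = 1.034 ✓
All samples match this transformation.

(a) W + 1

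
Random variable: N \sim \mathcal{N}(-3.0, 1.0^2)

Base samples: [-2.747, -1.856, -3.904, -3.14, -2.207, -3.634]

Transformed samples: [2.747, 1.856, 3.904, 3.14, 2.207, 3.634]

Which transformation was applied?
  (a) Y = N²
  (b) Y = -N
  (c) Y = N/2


Checking option (b) Y = -N:
  N = -2.747 -> Y = 2.747 ✓
  N = -1.856 -> Y = 1.856 ✓
  N = -3.904 -> Y = 3.904 ✓
All samples match this transformation.

(b) -N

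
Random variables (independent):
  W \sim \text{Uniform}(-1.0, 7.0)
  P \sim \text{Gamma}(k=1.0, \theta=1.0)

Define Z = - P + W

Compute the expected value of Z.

E[Z] = 1*E[W] - 1*E[P]
E[W] = 3
E[P] = 1
E[Z] = 1*3 - 1*1 = 2

2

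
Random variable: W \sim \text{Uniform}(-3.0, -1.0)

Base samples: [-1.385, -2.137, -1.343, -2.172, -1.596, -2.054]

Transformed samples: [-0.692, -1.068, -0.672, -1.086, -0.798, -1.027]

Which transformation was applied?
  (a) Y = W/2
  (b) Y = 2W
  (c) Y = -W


Checking option (a) Y = W/2:
  W = -1.385 -> Y = -0.692 ✓
  W = -2.137 -> Y = -1.068 ✓
  W = -1.343 -> Y = -0.672 ✓
All samples match this transformation.

(a) W/2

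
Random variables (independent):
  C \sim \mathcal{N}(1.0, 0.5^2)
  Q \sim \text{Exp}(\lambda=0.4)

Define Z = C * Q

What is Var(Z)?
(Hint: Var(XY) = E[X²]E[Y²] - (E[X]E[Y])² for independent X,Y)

Var(XY) = E[X²]E[Y²] - (E[X]E[Y])²
E[C] = 1, Var(C) = 0.25
E[Q] = 2.5, Var(Q) = 6.25
E[C²] = 0.25 + 1² = 1.25
E[Q²] = 6.25 + 2.5² = 12.5
Var(Z) = 1.25*12.5 - (1*2.5)²
= 15.625 - 6.25 = 9.375

9.375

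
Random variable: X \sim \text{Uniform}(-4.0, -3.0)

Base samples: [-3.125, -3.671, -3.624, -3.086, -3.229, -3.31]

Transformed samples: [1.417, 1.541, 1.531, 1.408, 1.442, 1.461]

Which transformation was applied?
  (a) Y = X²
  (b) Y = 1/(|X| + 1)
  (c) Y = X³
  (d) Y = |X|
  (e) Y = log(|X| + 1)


Checking option (e) Y = log(|X| + 1):
  X = -3.125 -> Y = 1.417 ✓
  X = -3.671 -> Y = 1.541 ✓
  X = -3.624 -> Y = 1.531 ✓
All samples match this transformation.

(e) log(|X| + 1)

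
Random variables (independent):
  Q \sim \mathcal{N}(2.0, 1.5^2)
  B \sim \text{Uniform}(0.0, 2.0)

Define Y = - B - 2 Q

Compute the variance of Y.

For independent RVs: Var(aX + bY) = a²Var(X) + b²Var(Y)
Var(Q) = 2.25
Var(B) = 0.33333333
Var(Y) = (-2)²*2.25 + (-1)²*0.33333333
= 4*2.25 + 1*0.33333333 = 9.3333333

9.3333333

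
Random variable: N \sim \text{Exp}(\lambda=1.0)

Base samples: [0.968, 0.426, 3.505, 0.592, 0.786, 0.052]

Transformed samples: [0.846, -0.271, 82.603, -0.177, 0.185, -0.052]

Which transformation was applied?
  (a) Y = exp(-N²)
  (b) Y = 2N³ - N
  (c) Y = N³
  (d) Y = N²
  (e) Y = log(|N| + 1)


Checking option (b) Y = 2N³ - N:
  N = 0.968 -> Y = 0.846 ✓
  N = 0.426 -> Y = -0.271 ✓
  N = 3.505 -> Y = 82.603 ✓
All samples match this transformation.

(b) 2N³ - N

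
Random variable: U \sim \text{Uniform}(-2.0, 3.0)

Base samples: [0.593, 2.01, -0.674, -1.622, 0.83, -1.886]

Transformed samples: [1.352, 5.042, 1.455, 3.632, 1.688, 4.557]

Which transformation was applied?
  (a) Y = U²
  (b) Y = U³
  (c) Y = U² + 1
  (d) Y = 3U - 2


Checking option (c) Y = U² + 1:
  U = 0.593 -> Y = 1.352 ✓
  U = 2.01 -> Y = 5.042 ✓
  U = -0.674 -> Y = 1.455 ✓
All samples match this transformation.

(c) U² + 1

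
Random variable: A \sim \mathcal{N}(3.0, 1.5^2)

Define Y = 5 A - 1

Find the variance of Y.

For Y = aA + b: Var(Y) = a² * Var(A)
Var(A) = 1.5^2 = 2.25
Var(Y) = 5² * 2.25 = 25 * 2.25 = 56.25

56.25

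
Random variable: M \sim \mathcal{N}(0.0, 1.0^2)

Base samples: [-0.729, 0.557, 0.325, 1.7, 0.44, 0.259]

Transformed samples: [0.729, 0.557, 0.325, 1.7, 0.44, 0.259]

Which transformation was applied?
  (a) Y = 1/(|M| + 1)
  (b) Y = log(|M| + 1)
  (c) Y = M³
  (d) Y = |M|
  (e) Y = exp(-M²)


Checking option (d) Y = |M|:
  M = -0.729 -> Y = 0.729 ✓
  M = 0.557 -> Y = 0.557 ✓
  M = 0.325 -> Y = 0.325 ✓
All samples match this transformation.

(d) |M|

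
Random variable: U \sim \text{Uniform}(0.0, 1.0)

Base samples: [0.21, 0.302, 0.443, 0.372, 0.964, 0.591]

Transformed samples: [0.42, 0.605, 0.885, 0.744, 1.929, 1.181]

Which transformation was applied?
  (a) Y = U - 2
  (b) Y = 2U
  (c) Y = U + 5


Checking option (b) Y = 2U:
  U = 0.21 -> Y = 0.42 ✓
  U = 0.302 -> Y = 0.605 ✓
  U = 0.443 -> Y = 0.885 ✓
All samples match this transformation.

(b) 2U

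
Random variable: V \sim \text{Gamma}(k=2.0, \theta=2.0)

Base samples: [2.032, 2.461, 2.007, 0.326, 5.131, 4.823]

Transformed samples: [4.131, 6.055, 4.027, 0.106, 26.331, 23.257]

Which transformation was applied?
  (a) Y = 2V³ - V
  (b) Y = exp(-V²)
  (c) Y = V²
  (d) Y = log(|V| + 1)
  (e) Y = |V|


Checking option (c) Y = V²:
  V = 2.032 -> Y = 4.131 ✓
  V = 2.461 -> Y = 6.055 ✓
  V = 2.007 -> Y = 4.027 ✓
All samples match this transformation.

(c) V²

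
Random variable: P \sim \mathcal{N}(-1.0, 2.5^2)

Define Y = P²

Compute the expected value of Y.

E[P²] = Var(P) + (E[P])² = 6.25 + 1 = 7.25

7.25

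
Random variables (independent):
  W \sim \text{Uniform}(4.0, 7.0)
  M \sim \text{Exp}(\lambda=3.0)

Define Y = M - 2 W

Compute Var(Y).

For independent RVs: Var(aX + bY) = a²Var(X) + b²Var(Y)
Var(W) = 0.75
Var(M) = 0.11111111
Var(Y) = (-2)²*0.75 + 1²*0.11111111
= 4*0.75 + 1*0.11111111 = 3.1111111

3.1111111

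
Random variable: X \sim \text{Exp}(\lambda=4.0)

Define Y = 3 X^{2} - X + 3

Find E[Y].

E[Y] = 3*E[X²] - 1*E[X] + 3
E[X] = 0.25
E[X²] = Var(X) + (E[X])² = 0.0625 + 0.0625 = 0.125
E[Y] = 3*0.125 - 1*0.25 + 3 = 3.125

3.125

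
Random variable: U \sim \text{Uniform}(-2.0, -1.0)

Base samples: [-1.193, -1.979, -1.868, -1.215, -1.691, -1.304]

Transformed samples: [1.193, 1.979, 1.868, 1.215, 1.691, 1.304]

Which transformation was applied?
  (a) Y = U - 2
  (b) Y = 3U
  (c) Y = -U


Checking option (c) Y = -U:
  U = -1.193 -> Y = 1.193 ✓
  U = -1.979 -> Y = 1.979 ✓
  U = -1.868 -> Y = 1.868 ✓
All samples match this transformation.

(c) -U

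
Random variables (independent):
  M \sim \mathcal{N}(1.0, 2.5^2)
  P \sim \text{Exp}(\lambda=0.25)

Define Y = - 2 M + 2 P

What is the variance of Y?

For independent RVs: Var(aX + bY) = a²Var(X) + b²Var(Y)
Var(M) = 6.25
Var(P) = 16
Var(Y) = (-2)²*6.25 + 2²*16
= 4*6.25 + 4*16 = 89

89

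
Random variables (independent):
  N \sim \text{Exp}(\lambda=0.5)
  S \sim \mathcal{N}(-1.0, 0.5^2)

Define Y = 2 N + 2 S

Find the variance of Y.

For independent RVs: Var(aX + bY) = a²Var(X) + b²Var(Y)
Var(N) = 4
Var(S) = 0.25
Var(Y) = 2²*4 + 2²*0.25
= 4*4 + 4*0.25 = 17

17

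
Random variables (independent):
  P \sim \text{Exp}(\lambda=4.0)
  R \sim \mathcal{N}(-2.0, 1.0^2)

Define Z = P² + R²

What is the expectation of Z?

E[Z] = E[P²] + E[R²]
E[P²] = Var(P) + E[P]² = 0.0625 + 0.0625 = 0.125
E[R²] = Var(R) + E[R]² = 1 + 4 = 5
E[Z] = 0.125 + 5 = 5.125

5.125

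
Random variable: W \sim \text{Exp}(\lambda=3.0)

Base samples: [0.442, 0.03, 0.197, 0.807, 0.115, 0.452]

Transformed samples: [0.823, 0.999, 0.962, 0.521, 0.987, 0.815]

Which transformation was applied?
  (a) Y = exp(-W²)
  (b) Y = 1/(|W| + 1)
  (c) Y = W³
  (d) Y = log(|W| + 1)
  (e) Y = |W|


Checking option (a) Y = exp(-W²):
  W = 0.442 -> Y = 0.823 ✓
  W = 0.03 -> Y = 0.999 ✓
  W = 0.197 -> Y = 0.962 ✓
All samples match this transformation.

(a) exp(-W²)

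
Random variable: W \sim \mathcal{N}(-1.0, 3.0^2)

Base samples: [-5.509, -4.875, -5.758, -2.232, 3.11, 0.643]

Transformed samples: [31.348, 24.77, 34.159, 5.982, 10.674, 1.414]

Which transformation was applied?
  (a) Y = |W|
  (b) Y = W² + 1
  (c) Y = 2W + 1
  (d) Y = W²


Checking option (b) Y = W² + 1:
  W = -5.509 -> Y = 31.348 ✓
  W = -4.875 -> Y = 24.77 ✓
  W = -5.758 -> Y = 34.159 ✓
All samples match this transformation.

(b) W² + 1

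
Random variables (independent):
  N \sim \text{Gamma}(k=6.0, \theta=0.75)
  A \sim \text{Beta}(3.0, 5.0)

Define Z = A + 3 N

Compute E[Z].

E[Z] = 3*E[N] + 1*E[A]
E[N] = 4.5
E[A] = 0.375
E[Z] = 3*4.5 + 1*0.375 = 13.875

13.875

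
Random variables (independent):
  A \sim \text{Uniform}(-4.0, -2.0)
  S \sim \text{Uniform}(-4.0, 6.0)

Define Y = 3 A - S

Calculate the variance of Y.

For independent RVs: Var(aX + bY) = a²Var(X) + b²Var(Y)
Var(A) = 0.33333333
Var(S) = 8.3333333
Var(Y) = 3²*0.33333333 + (-1)²*8.3333333
= 9*0.33333333 + 1*8.3333333 = 11.333333

11.333333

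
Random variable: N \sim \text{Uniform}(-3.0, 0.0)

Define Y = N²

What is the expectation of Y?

Using E[X²] = Var(X) + (E[X])²:
E[N] = -1.5
Var(N) = (0 + 3)^2/12 = 0.75
E[N²] = 0.75 + (-1.5)² = 0.75 + 2.25 = 3

3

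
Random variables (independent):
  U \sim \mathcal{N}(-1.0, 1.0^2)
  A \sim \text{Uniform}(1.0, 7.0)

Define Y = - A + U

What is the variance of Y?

For independent RVs: Var(aX + bY) = a²Var(X) + b²Var(Y)
Var(U) = 1
Var(A) = 3
Var(Y) = 1²*1 + (-1)²*3
= 1*1 + 1*3 = 4

4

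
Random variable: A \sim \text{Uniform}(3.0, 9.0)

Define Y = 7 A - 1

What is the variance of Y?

For Y = aA + b: Var(Y) = a² * Var(A)
Var(A) = (9 - 3)^2/12 = 3
Var(Y) = 7² * 3 = 49 * 3 = 147

147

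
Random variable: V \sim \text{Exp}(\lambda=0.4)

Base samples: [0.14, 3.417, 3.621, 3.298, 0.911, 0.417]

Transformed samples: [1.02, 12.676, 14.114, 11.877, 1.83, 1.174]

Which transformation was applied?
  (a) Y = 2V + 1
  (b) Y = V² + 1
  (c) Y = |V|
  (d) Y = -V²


Checking option (b) Y = V² + 1:
  V = 0.14 -> Y = 1.02 ✓
  V = 3.417 -> Y = 12.676 ✓
  V = 3.621 -> Y = 14.114 ✓
All samples match this transformation.

(b) V² + 1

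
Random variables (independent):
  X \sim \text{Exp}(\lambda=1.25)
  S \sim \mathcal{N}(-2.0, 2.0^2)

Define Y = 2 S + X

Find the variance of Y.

For independent RVs: Var(aX + bY) = a²Var(X) + b²Var(Y)
Var(X) = 0.64
Var(S) = 4
Var(Y) = 1²*0.64 + 2²*4
= 1*0.64 + 4*4 = 16.64

16.64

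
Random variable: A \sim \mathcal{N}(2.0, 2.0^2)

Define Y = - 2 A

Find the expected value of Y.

For Y = -2A:
E[Y] = -2 * E[A]
E[A] = 2.0 = 2
E[Y] = -2 * 2 = -4

-4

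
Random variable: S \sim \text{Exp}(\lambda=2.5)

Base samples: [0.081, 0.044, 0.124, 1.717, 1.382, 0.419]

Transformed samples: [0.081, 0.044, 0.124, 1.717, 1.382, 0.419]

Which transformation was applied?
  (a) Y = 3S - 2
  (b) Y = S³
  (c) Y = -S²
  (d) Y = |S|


Checking option (d) Y = |S|:
  S = 0.081 -> Y = 0.081 ✓
  S = 0.044 -> Y = 0.044 ✓
  S = 0.124 -> Y = 0.124 ✓
All samples match this transformation.

(d) |S|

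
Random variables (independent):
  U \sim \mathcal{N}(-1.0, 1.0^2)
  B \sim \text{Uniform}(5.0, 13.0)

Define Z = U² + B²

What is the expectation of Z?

E[Z] = E[U²] + E[B²]
E[U²] = Var(U) + E[U]² = 1 + 1 = 2
E[B²] = Var(B) + E[B]² = 5.3333333 + 81 = 86.333333
E[Z] = 2 + 86.333333 = 88.333333

88.333333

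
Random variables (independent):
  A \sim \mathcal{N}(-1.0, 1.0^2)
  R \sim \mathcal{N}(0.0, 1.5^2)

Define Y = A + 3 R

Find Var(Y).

For independent RVs: Var(aX + bY) = a²Var(X) + b²Var(Y)
Var(A) = 1
Var(R) = 2.25
Var(Y) = 1²*1 + 3²*2.25
= 1*1 + 9*2.25 = 21.25

21.25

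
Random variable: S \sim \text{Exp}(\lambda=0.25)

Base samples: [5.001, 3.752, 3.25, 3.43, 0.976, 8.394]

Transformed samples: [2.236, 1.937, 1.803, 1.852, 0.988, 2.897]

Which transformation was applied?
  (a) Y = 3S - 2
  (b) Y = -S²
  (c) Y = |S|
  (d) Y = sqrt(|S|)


Checking option (d) Y = sqrt(|S|):
  S = 5.001 -> Y = 2.236 ✓
  S = 3.752 -> Y = 1.937 ✓
  S = 3.25 -> Y = 1.803 ✓
All samples match this transformation.

(d) sqrt(|S|)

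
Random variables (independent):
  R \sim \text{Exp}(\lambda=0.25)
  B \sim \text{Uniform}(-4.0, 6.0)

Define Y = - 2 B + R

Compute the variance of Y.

For independent RVs: Var(aX + bY) = a²Var(X) + b²Var(Y)
Var(R) = 16
Var(B) = 8.3333333
Var(Y) = 1²*16 + (-2)²*8.3333333
= 1*16 + 4*8.3333333 = 49.333333

49.333333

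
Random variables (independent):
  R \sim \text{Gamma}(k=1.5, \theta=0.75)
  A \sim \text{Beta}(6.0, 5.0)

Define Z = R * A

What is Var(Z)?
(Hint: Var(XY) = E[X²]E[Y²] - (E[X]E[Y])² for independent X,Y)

Var(XY) = E[X²]E[Y²] - (E[X]E[Y])²
E[R] = 1.125, Var(R) = 0.84375
E[A] = 0.54545455, Var(A) = 0.020661157
E[R²] = 0.84375 + 1.125² = 2.109375
E[A²] = 0.020661157 + 0.54545455² = 0.31818182
Var(Z) = 2.109375*0.31818182 - (1.125*0.54545455)²
= 0.67116477 - 0.37654959 = 0.29461519

0.29461519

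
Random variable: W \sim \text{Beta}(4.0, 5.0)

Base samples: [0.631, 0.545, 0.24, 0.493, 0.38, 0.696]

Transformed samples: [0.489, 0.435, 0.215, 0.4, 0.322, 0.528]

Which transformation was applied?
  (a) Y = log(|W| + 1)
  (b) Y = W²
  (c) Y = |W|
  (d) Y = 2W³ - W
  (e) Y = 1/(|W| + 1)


Checking option (a) Y = log(|W| + 1):
  W = 0.631 -> Y = 0.489 ✓
  W = 0.545 -> Y = 0.435 ✓
  W = 0.24 -> Y = 0.215 ✓
All samples match this transformation.

(a) log(|W| + 1)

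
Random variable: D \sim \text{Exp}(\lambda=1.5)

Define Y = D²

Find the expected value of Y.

E[D²] = Var(D) + (E[D])² = 0.44444444 + 0.44444444 = 0.88888889

0.88888889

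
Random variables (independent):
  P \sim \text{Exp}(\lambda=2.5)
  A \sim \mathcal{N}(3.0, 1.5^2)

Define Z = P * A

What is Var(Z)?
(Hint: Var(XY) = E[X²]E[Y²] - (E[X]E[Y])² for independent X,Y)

Var(XY) = E[X²]E[Y²] - (E[X]E[Y])²
E[P] = 0.4, Var(P) = 0.16
E[A] = 3, Var(A) = 2.25
E[P²] = 0.16 + 0.4² = 0.32
E[A²] = 2.25 + 3² = 11.25
Var(Z) = 0.32*11.25 - (0.4*3)²
= 3.6 - 1.44 = 2.16

2.16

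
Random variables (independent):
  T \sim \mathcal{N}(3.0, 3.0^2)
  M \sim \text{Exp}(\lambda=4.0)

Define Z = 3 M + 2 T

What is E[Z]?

E[Z] = 2*E[T] + 3*E[M]
E[T] = 3
E[M] = 0.25
E[Z] = 2*3 + 3*0.25 = 6.75

6.75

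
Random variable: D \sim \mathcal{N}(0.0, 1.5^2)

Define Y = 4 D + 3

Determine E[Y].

For Y = 4D + 3:
E[Y] = 4 * E[D] + 3
E[D] = 0.0 = 0
E[Y] = 4 * 0 + 3 = 3

3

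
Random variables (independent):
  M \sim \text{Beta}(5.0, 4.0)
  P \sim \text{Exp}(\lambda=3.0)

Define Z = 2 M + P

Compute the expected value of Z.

E[Z] = 2*E[M] + 1*E[P]
E[M] = 0.55555556
E[P] = 0.33333333
E[Z] = 2*0.55555556 + 1*0.33333333 = 1.4444444

1.4444444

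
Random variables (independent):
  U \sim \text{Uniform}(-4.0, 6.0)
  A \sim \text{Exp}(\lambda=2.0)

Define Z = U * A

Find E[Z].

For independent RVs: E[XY] = E[X]*E[Y]
E[U] = 1
E[A] = 0.5
E[Z] = 1 * 0.5 = 0.5

0.5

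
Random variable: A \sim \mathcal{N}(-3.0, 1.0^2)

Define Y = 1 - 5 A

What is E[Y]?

For Y = -5A + 1:
E[Y] = -5 * E[A] + 1
E[A] = -3.0 = -3
E[Y] = -5 * (-3) + 1 = 16

16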